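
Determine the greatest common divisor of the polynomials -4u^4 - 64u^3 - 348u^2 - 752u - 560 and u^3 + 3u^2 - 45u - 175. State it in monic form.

Apply the Euclidean algorithm:
  -4u^4 - 64u^3 - 348u^2 - 752u - 560 = (-4u - 52)(u^3 + 3u^2 - 45u - 175) + (-372u^2 - 3792u - 9660)
  u^3 + 3u^2 - 45u - 175 = (-(1/372)u + 223/11532)(-372u^2 - 3792u - 9660) + ((2268/961)u + 11340/961)
  -372u^2 - 3792u - 9660 = (-(29791/189)u - 22103/27)((2268/961)u + 11340/961) + (0)
Last nonzero remainder: (2268/961)u + 11340/961. Dividing through by 2268/961 gives the monic gcd u + 5.

u + 5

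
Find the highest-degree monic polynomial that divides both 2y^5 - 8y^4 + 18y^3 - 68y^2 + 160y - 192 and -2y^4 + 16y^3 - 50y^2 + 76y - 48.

y^3 - 6y^2 + 13y - 12

Repeated division with remainder:
  2y^5 - 8y^4 + 18y^3 - 68y^2 + 160y - 192 = (-y - 4)(-2y^4 + 16y^3 - 50y^2 + 76y - 48) + (32y^3 - 192y^2 + 416y - 384)
  -2y^4 + 16y^3 - 50y^2 + 76y - 48 = (-(1/16)y + 1/8)(32y^3 - 192y^2 + 416y - 384) + (0)
Last nonzero remainder: 32y^3 - 192y^2 + 416y - 384. Dividing through by 32 gives the monic gcd y^3 - 6y^2 + 13y - 12.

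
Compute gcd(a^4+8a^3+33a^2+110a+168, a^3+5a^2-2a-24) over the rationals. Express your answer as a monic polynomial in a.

a^2+7a+12

Apply the Euclidean algorithm:
  a^4+8a^3+33a^2+110a+168 = (a+3)(a^3+5a^2-2a-24) + (20a^2+140a+240)
  a^3+5a^2-2a-24 = ((1/20)a-1/10)(20a^2+140a+240) + (0)
Last nonzero remainder: 20a^2+140a+240. Dividing through by 20 gives the monic gcd a^2+7a+12.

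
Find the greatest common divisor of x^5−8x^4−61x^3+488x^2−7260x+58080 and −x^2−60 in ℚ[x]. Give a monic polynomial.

x^2+60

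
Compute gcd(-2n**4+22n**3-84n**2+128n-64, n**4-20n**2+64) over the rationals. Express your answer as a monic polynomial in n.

n**2-6n+8

Apply the Euclidean algorithm:
  -2n**4+22n**3-84n**2+128n-64 = (-2)(n**4-20n**2+64) + (22n**3-124n**2+128n+64)
  n**4-20n**2+64 = ((1/22)n+31/121)(22n**3-124n**2+128n+64) + ((720/121)n**2-(4320/121)n+5760/121)
  22n**3-124n**2+128n+64 = ((1331/360)n+121/90)((720/121)n**2-(4320/121)n+5760/121) + (0)
Last nonzero remainder: (720/121)n**2-(4320/121)n+5760/121. Dividing through by 720/121 gives the monic gcd n**2-6n+8.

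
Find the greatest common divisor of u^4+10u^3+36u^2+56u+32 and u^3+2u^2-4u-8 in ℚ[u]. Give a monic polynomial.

Apply the Euclidean algorithm:
  u^4+10u^3+36u^2+56u+32 = (u+8)(u^3+2u^2-4u-8) + (24u^2+96u+96)
  u^3+2u^2-4u-8 = ((1/24)u-1/12)(24u^2+96u+96) + (0)
Last nonzero remainder: 24u^2+96u+96. Dividing through by 24 gives the monic gcd u^2+4u+4.

u^2+4u+4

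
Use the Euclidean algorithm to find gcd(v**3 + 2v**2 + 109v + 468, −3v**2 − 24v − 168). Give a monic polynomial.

1

Euclidean algorithm in ℚ[v]:
  v**3 + 2v**2 + 109v + 468 = (−(1/3)v + 2)(−3v**2 − 24v − 168) + (101v + 804)
  −3v**2 − 24v − 168 = (−(3/101)v − 12/10201)(101v + 804) + (−1704120/10201)
  101v + 804 = (−(1030301/1704120)v − 683467/142010)(−1704120/10201) + (0)
The last nonzero remainder is the constant −1704120/10201, so the polynomials are coprime and gcd = 1.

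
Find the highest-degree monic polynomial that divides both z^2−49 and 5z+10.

By polynomial division,
  z^2−49 = ((1/5)z−2/5)(5z+10) + (−45)
  5z+10 = (−(1/9)z−2/9)(−45) + (0)
The last nonzero remainder is the constant −45, so the polynomials are coprime and gcd = 1.

1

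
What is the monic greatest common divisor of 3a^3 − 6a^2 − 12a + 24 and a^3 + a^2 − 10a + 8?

Euclidean algorithm in ℚ[a]:
  3a^3 − 6a^2 − 12a + 24 = (3)(a^3 + a^2 − 10a + 8) + (−9a^2 + 18a)
  a^3 + a^2 − 10a + 8 = (−(1/9)a − 1/3)(−9a^2 + 18a) + (−4a + 8)
  −9a^2 + 18a = ((9/4)a)(−4a + 8) + (0)
Last nonzero remainder: −4a + 8. Dividing through by −4 gives the monic gcd a − 2.

a − 2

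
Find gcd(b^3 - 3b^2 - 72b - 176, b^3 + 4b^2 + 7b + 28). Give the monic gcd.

b + 4

By polynomial division,
  b^3 - 3b^2 - 72b - 176 = (b^3 + 4b^2 + 7b + 28) + (-7b^2 - 79b - 204)
  b^3 + 4b^2 + 7b + 28 = (-(1/7)b + 51/49)(-7b^2 - 79b - 204) + ((2944/49)b + 11776/49)
  -7b^2 - 79b - 204 = (-(343/2944)b - 2499/2944)((2944/49)b + 11776/49) + (0)
Last nonzero remainder: (2944/49)b + 11776/49. Dividing through by 2944/49 gives the monic gcd b + 4.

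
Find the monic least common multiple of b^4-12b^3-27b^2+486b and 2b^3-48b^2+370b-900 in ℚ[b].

Apply the Euclidean algorithm:
  b^4-12b^3-27b^2+486b = ((1/2)b+6)(2b^3-48b^2+370b-900) + (76b^2-1284b+5400)
  2b^3-48b^2+370b-900 = ((1/38)b-135/722)(76b^2-1284b+5400) + (-(4400/361)b+39600/361)
  76b^2-1284b+5400 = (-(6859/1100)b+1083/22)(-(4400/361)b+39600/361) + (0)
Last nonzero remainder: -(4400/361)b+39600/361. Dividing through by -4400/361 gives the monic gcd b-9.
Then lcm(f, g) = f·g / gcd(f, g); expanding and making the result monic gives the answer.

b^6-27b^5+203b^4+291b^3-8640b^2+24300b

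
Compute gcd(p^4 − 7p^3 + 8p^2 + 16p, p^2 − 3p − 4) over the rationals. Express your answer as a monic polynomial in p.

p^2 − 3p − 4

Euclidean algorithm in ℚ[p]:
  p^4 − 7p^3 + 8p^2 + 16p = (p^2 − 4p)(p^2 − 3p − 4) + (0)
The last nonzero remainder p^2 − 3p − 4 is already monic.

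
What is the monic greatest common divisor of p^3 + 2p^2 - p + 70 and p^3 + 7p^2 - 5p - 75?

Apply the Euclidean algorithm:
  p^3 + 2p^2 - p + 70 = (p^3 + 7p^2 - 5p - 75) + (-5p^2 + 4p + 145)
  p^3 + 7p^2 - 5p - 75 = (-(1/5)p - 39/25)(-5p^2 + 4p + 145) + ((756/25)p + 756/5)
  -5p^2 + 4p + 145 = (-(125/756)p + 725/756)((756/25)p + 756/5) + (0)
Last nonzero remainder: (756/25)p + 756/5. Dividing through by 756/25 gives the monic gcd p + 5.

p + 5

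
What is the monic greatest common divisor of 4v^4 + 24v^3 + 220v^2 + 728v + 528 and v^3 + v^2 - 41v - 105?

v + 3

Euclidean algorithm in ℚ[v]:
  4v^4 + 24v^3 + 220v^2 + 728v + 528 = (4v + 20)(v^3 + v^2 - 41v - 105) + (364v^2 + 1968v + 2628)
  v^3 + v^2 - 41v - 105 = ((1/364)v - 401/33124)(364v^2 + 1968v + 2628) + (-(202016/8281)v - 606048/8281)
  364v^2 + 1968v + 2628 = (-(753571/50504)v - 1813539/50504)(-(202016/8281)v - 606048/8281) + (0)
Last nonzero remainder: -(202016/8281)v - 606048/8281. Dividing through by -202016/8281 gives the monic gcd v + 3.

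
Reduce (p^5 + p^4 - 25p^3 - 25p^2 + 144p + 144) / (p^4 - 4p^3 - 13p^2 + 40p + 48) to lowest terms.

(p^2 + p - 12)/(p - 4)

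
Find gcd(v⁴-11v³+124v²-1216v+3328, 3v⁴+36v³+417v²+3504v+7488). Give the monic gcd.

Euclidean algorithm in ℚ[v]:
  v⁴-11v³+124v²-1216v+3328 = (1/3)(3v⁴+36v³+417v²+3504v+7488) + (-23v³-15v²-2384v+832)
  3v⁴+36v³+417v²+3504v+7488 = (-(3/23)v-783/529)(-23v³-15v²-2384v+832) + ((44352/529)v²+(44352/529)v+4612608/529)
  -23v³-15v²-2384v+832 = (-(12167/44352)v+529/5544)((44352/529)v²+(44352/529)v+4612608/529) + (0)
Last nonzero remainder: (44352/529)v²+(44352/529)v+4612608/529. Dividing through by 44352/529 gives the monic gcd v²+v+104.

v²+v+104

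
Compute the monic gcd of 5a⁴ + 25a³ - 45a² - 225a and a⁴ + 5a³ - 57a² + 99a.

a² - 3a

Apply the Euclidean algorithm:
  5a⁴ + 25a³ - 45a² - 225a = (5)(a⁴ + 5a³ - 57a² + 99a) + (240a² - 720a)
  a⁴ + 5a³ - 57a² + 99a = ((1/240)a² + (1/30)a - 11/80)(240a² - 720a) + (0)
Last nonzero remainder: 240a² - 720a. Dividing through by 240 gives the monic gcd a² - 3a.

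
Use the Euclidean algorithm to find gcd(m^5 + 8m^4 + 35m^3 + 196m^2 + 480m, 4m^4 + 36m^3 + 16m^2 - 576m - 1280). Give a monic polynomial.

m^2 + 9m + 20

Apply the Euclidean algorithm:
  m^5 + 8m^4 + 35m^3 + 196m^2 + 480m = ((1/4)m - 1/4)(4m^4 + 36m^3 + 16m^2 - 576m - 1280) + (40m^3 + 344m^2 + 656m - 320)
  4m^4 + 36m^3 + 16m^2 - 576m - 1280 = ((1/10)m + 1/25)(40m^3 + 344m^2 + 656m - 320) + (-(1584/25)m^2 - (14256/25)m - 6336/5)
  40m^3 + 344m^2 + 656m - 320 = (-(125/198)m + 25/99)(-(1584/25)m^2 - (14256/25)m - 6336/5) + (0)
Last nonzero remainder: -(1584/25)m^2 - (14256/25)m - 6336/5. Dividing through by -1584/25 gives the monic gcd m^2 + 9m + 20.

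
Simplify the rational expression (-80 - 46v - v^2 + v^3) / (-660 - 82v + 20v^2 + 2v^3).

(-16 - 6v + v^2)/(-132 + 10v + 2v^2)

Apply the Euclidean algorithm:
  v^3 - v^2 - 46v - 80 = (1/2)(2v^3 + 20v^2 - 82v - 660) + (-11v^2 - 5v + 250)
  2v^3 + 20v^2 - 82v - 660 = (-(2/11)v - 210/121)(-11v^2 - 5v + 250) + (-(5472/121)v - 27360/121)
  -11v^2 - 5v + 250 = ((1331/5472)v - 3025/2736)(-(5472/121)v - 27360/121) + (0)
Last nonzero remainder: -(5472/121)v - 27360/121. Dividing through by -5472/121 gives the monic gcd v + 5.
Cancel v + 5 from numerator and denominator to get the reduced form.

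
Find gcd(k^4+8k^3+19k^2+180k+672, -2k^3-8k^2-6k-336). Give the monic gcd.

k^3+4k^2+3k+168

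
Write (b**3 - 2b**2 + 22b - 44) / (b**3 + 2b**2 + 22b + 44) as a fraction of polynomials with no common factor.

Euclidean algorithm in ℚ[b]:
  b**3 - 2b**2 + 22b - 44 = (b**3 + 2b**2 + 22b + 44) + (-4b**2 - 88)
  b**3 + 2b**2 + 22b + 44 = (-(1/4)b - 1/2)(-4b**2 - 88) + (0)
Last nonzero remainder: -4b**2 - 88. Dividing through by -4 gives the monic gcd b**2 + 22.
Cancel b**2 + 22 from numerator and denominator to get the reduced form.

(b - 2)/(b + 2)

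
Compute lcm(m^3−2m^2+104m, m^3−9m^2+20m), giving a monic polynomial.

m^5−11m^4+142m^3−976m^2+2080m

By polynomial division,
  m^3−2m^2+104m = (m^3−9m^2+20m) + (7m^2+84m)
  m^3−9m^2+20m = ((1/7)m−3)(7m^2+84m) + (272m)
  7m^2+84m = ((7/272)m+21/68)(272m) + (0)
Last nonzero remainder: 272m. Dividing through by 272 gives the monic gcd m.
Then lcm(f, g) = f·g / gcd(f, g); expanding and making the result monic gives the answer.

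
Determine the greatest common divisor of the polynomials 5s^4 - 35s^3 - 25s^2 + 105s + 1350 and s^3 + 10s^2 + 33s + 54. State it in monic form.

Repeated division with remainder:
  5s^4 - 35s^3 - 25s^2 + 105s + 1350 = (5s - 85)(s^3 + 10s^2 + 33s + 54) + (660s^2 + 2640s + 5940)
  s^3 + 10s^2 + 33s + 54 = ((1/660)s + 1/110)(660s^2 + 2640s + 5940) + (0)
Last nonzero remainder: 660s^2 + 2640s + 5940. Dividing through by 660 gives the monic gcd s^2 + 4s + 9.

s^2 + 4s + 9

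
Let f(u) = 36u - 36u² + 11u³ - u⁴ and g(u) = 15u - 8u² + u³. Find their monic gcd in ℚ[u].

-3u + u²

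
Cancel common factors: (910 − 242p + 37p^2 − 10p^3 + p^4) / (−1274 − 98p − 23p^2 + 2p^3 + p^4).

Euclidean algorithm in ℚ[p]:
  p^4 − 10p^3 + 37p^2 − 242p + 910 = (p^4 + 2p^3 − 23p^2 − 98p − 1274) + (−12p^3 + 60p^2 − 144p + 2184)
  p^4 + 2p^3 − 23p^2 − 98p − 1274 = (−(1/12)p − 7/12)(−12p^3 + 60p^2 − 144p + 2184) + (0)
Last nonzero remainder: −12p^3 + 60p^2 − 144p + 2184. Dividing through by −12 gives the monic gcd p^3 − 5p^2 + 12p − 182.
Cancel p^3 − 5p^2 + 12p − 182 from numerator and denominator to get the reduced form.

(−5 + p)/(7 + p)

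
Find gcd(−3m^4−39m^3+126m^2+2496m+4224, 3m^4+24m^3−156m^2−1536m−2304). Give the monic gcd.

m^3+2m^2−64m−128

Apply the Euclidean algorithm:
  −3m^4−39m^3+126m^2+2496m+4224 = (−1)(3m^4+24m^3−156m^2−1536m−2304) + (−15m^3−30m^2+960m+1920)
  3m^4+24m^3−156m^2−1536m−2304 = (−(1/5)m−6/5)(−15m^3−30m^2+960m+1920) + (0)
Last nonzero remainder: −15m^3−30m^2+960m+1920. Dividing through by −15 gives the monic gcd m^3+2m^2−64m−128.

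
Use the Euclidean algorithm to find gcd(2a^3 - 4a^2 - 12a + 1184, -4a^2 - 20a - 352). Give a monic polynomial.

Euclidean algorithm in ℚ[a]:
  2a^3 - 4a^2 - 12a + 1184 = (-(1/2)a + 7/2)(-4a^2 - 20a - 352) + (-118a + 2416)
  -4a^2 - 20a - 352 = ((2/59)a + 3006/3481)(-118a + 2416) + (-8487808/3481)
  -118a + 2416 = ((205379/4243904)a - 525631/530488)(-8487808/3481) + (0)
The last nonzero remainder is the constant -8487808/3481, so the polynomials are coprime and gcd = 1.

1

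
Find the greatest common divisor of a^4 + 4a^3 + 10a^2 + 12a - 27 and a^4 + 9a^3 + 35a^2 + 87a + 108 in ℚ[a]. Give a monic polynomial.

a^3 + 5a^2 + 15a + 27

Euclidean algorithm in ℚ[a]:
  a^4 + 4a^3 + 10a^2 + 12a - 27 = (a^4 + 9a^3 + 35a^2 + 87a + 108) + (-5a^3 - 25a^2 - 75a - 135)
  a^4 + 9a^3 + 35a^2 + 87a + 108 = (-(1/5)a - 4/5)(-5a^3 - 25a^2 - 75a - 135) + (0)
Last nonzero remainder: -5a^3 - 25a^2 - 75a - 135. Dividing through by -5 gives the monic gcd a^3 + 5a^2 + 15a + 27.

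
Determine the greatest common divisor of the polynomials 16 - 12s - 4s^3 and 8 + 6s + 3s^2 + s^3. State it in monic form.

4 + s + s^2

Euclidean algorithm in ℚ[s]:
  -4s^3 - 12s + 16 = (-4)(s^3 + 3s^2 + 6s + 8) + (12s^2 + 12s + 48)
  s^3 + 3s^2 + 6s + 8 = ((1/12)s + 1/6)(12s^2 + 12s + 48) + (0)
Last nonzero remainder: 12s^2 + 12s + 48. Dividing through by 12 gives the monic gcd s^2 + s + 4.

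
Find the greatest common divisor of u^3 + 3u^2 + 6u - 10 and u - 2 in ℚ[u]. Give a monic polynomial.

Apply the Euclidean algorithm:
  u^3 + 3u^2 + 6u - 10 = (u^2 + 5u + 16)(u - 2) + (22)
  u - 2 = ((1/22)u - 1/11)(22) + (0)
The last nonzero remainder is the constant 22, so the polynomials are coprime and gcd = 1.

1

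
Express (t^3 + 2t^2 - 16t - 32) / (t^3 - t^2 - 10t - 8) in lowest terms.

(t + 4)/(t + 1)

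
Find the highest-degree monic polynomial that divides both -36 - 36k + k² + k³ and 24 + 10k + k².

6 + k

Euclidean algorithm in ℚ[k]:
  k³ + k² - 36k - 36 = (k - 9)(k² + 10k + 24) + (30k + 180)
  k² + 10k + 24 = ((1/30)k + 2/15)(30k + 180) + (0)
Last nonzero remainder: 30k + 180. Dividing through by 30 gives the monic gcd k + 6.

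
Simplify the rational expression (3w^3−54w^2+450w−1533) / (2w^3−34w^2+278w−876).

(3w−21)/(2w−12)

By polynomial division,
  3w^3−54w^2+450w−1533 = (3/2)(2w^3−34w^2+278w−876) + (−3w^2+33w−219)
  2w^3−34w^2+278w−876 = (−(2/3)w+4)(−3w^2+33w−219) + (0)
Last nonzero remainder: −3w^2+33w−219. Dividing through by −3 gives the monic gcd w^2−11w+73.
Cancel w^2−11w+73 from numerator and denominator to get the reduced form.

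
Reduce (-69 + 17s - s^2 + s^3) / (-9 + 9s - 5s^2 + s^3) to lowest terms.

(23 + 2s + s^2)/(3 - 2s + s^2)

By polynomial division,
  s^3 - s^2 + 17s - 69 = (s^3 - 5s^2 + 9s - 9) + (4s^2 + 8s - 60)
  s^3 - 5s^2 + 9s - 9 = ((1/4)s - 7/4)(4s^2 + 8s - 60) + (38s - 114)
  4s^2 + 8s - 60 = ((2/19)s + 10/19)(38s - 114) + (0)
Last nonzero remainder: 38s - 114. Dividing through by 38 gives the monic gcd s - 3.
Cancel s - 3 from numerator and denominator to get the reduced form.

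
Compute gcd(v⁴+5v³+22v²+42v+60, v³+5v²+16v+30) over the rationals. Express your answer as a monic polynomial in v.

v²+2v+10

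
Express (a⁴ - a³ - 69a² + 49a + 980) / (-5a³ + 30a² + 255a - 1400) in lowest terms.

By polynomial division,
  a⁴ - a³ - 69a² + 49a + 980 = (-(1/5)a - 1)(-5a³ + 30a² + 255a - 1400) + (12a² + 24a - 420)
  -5a³ + 30a² + 255a - 1400 = (-(5/12)a + 10/3)(12a² + 24a - 420) + (0)
Last nonzero remainder: 12a² + 24a - 420. Dividing through by 12 gives the monic gcd a² + 2a - 35.
Cancel a² + 2a - 35 from numerator and denominator to get the reduced form.

(-a² + 3a + 28)/(5a - 40)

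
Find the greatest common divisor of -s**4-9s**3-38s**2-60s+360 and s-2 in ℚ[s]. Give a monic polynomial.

By polynomial division,
  -s**4-9s**3-38s**2-60s+360 = (-s**3-11s**2-60s-180)(s-2) + (0)
The last nonzero remainder s-2 is already monic.

s-2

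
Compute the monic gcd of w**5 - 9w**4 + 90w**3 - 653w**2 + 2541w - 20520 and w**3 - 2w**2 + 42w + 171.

w**2 - 5w + 57

Apply the Euclidean algorithm:
  w**5 - 9w**4 + 90w**3 - 653w**2 + 2541w - 20520 = (w**2 - 7w + 34)(w**3 - 2w**2 + 42w + 171) + (-462w**2 + 2310w - 26334)
  w**3 - 2w**2 + 42w + 171 = (-(1/462)w - 1/154)(-462w**2 + 2310w - 26334) + (0)
Last nonzero remainder: -462w**2 + 2310w - 26334. Dividing through by -462 gives the monic gcd w**2 - 5w + 57.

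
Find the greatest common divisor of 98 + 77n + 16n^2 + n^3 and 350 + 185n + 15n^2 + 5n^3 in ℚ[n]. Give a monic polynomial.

Euclidean algorithm in ℚ[n]:
  n^3 + 16n^2 + 77n + 98 = (1/5)(5n^3 + 15n^2 + 185n + 350) + (13n^2 + 40n + 28)
  5n^3 + 15n^2 + 185n + 350 = ((5/13)n - 5/169)(13n^2 + 40n + 28) + ((29645/169)n + 59290/169)
  13n^2 + 40n + 28 = ((2197/29645)n + 338/4235)((29645/169)n + 59290/169) + (0)
Last nonzero remainder: (29645/169)n + 59290/169. Dividing through by 29645/169 gives the monic gcd n + 2.

2 + n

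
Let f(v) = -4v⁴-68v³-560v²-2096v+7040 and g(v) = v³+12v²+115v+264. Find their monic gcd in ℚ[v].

Apply the Euclidean algorithm:
  -4v⁴-68v³-560v²-2096v+7040 = (-4v-20)(v³+12v²+115v+264) + (140v²+1260v+12320)
  v³+12v²+115v+264 = ((1/140)v+3/140)(140v²+1260v+12320) + (0)
Last nonzero remainder: 140v²+1260v+12320. Dividing through by 140 gives the monic gcd v²+9v+88.

v²+9v+88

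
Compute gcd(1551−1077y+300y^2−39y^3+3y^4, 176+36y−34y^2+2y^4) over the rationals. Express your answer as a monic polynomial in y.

11−6y+y^2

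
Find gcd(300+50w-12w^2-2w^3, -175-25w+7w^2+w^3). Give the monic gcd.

-25+w^2

By polynomial division,
  -2w^3-12w^2+50w+300 = (-2)(w^3+7w^2-25w-175) + (2w^2-50)
  w^3+7w^2-25w-175 = ((1/2)w+7/2)(2w^2-50) + (0)
Last nonzero remainder: 2w^2-50. Dividing through by 2 gives the monic gcd w^2-25.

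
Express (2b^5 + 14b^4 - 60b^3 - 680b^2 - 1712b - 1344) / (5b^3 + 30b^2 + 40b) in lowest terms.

By polynomial division,
  2b^5 + 14b^4 - 60b^3 - 680b^2 - 1712b - 1344 = ((2/5)b^2 + (2/5)b - 88/5)(5b^3 + 30b^2 + 40b) + (-168b^2 - 1008b - 1344)
  5b^3 + 30b^2 + 40b = (-(5/168)b)(-168b^2 - 1008b - 1344) + (0)
Last nonzero remainder: -168b^2 - 1008b - 1344. Dividing through by -168 gives the monic gcd b^2 + 6b + 8.
Cancel b^2 + 6b + 8 from numerator and denominator to get the reduced form.

(2b^3 + 2b^2 - 88b - 168)/(5b)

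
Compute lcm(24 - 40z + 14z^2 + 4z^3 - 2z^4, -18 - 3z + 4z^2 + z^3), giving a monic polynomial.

-36 + 48z - z^2 - 13z^3 + z^4 + z^5

Repeated division with remainder:
  -2z^4 + 4z^3 + 14z^2 - 40z + 24 = (-2z + 12)(z^3 + 4z^2 - 3z - 18) + (-40z^2 - 40z + 240)
  z^3 + 4z^2 - 3z - 18 = (-(1/40)z - 3/40)(-40z^2 - 40z + 240) + (0)
Last nonzero remainder: -40z^2 - 40z + 240. Dividing through by -40 gives the monic gcd z^2 + z - 6.
Then lcm(f, g) = f·g / gcd(f, g); expanding and making the result monic gives the answer.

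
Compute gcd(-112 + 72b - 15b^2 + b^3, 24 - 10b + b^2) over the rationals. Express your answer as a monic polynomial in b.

By polynomial division,
  b^3 - 15b^2 + 72b - 112 = (b - 5)(b^2 - 10b + 24) + (-2b + 8)
  b^2 - 10b + 24 = (-(1/2)b + 3)(-2b + 8) + (0)
Last nonzero remainder: -2b + 8. Dividing through by -2 gives the monic gcd b - 4.

-4 + b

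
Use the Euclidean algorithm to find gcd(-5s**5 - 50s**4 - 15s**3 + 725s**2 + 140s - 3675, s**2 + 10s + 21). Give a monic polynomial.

Repeated division with remainder:
  -5s**5 - 50s**4 - 15s**3 + 725s**2 + 140s - 3675 = (-5s**3 + 90s - 175)(s**2 + 10s + 21) + (0)
The last nonzero remainder s**2 + 10s + 21 is already monic.

s**2 + 10s + 21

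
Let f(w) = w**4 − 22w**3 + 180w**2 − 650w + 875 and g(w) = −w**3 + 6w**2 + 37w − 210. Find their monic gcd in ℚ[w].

w**2 − 12w + 35

Repeated division with remainder:
  w**4 − 22w**3 + 180w**2 − 650w + 875 = (−w + 16)(−w**3 + 6w**2 + 37w − 210) + (121w**2 − 1452w + 4235)
  −w**3 + 6w**2 + 37w − 210 = (−(1/121)w − 6/121)(121w**2 − 1452w + 4235) + (0)
Last nonzero remainder: 121w**2 − 1452w + 4235. Dividing through by 121 gives the monic gcd w**2 − 12w + 35.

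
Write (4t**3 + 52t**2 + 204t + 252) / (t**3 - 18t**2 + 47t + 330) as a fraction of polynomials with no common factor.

(4t**2 + 40t + 84)/(t**2 - 21t + 110)

Repeated division with remainder:
  4t**3 + 52t**2 + 204t + 252 = (4)(t**3 - 18t**2 + 47t + 330) + (124t**2 + 16t - 1068)
  t**3 - 18t**2 + 47t + 330 = ((1/124)t - 281/1922)(124t**2 + 16t - 1068) + ((55692/961)t + 167076/961)
  124t**2 + 16t - 1068 = ((29791/13923)t - 85529/13923)((55692/961)t + 167076/961) + (0)
Last nonzero remainder: (55692/961)t + 167076/961. Dividing through by 55692/961 gives the monic gcd t + 3.
Cancel t + 3 from numerator and denominator to get the reduced form.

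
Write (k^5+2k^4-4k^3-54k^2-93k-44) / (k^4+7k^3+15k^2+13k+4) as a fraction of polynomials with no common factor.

Euclidean algorithm in ℚ[k]:
  k^5+2k^4-4k^3-54k^2-93k-44 = (k-5)(k^4+7k^3+15k^2+13k+4) + (16k^3+8k^2-32k-24)
  k^4+7k^3+15k^2+13k+4 = ((1/16)k+13/32)(16k^3+8k^2-32k-24) + ((55/4)k^2+(55/2)k+55/4)
  16k^3+8k^2-32k-24 = ((64/55)k-96/55)((55/4)k^2+(55/2)k+55/4) + (0)
Last nonzero remainder: (55/4)k^2+(55/2)k+55/4. Dividing through by 55/4 gives the monic gcd k^2+2k+1.
Cancel k^2+2k+1 from numerator and denominator to get the reduced form.

(k^3-5k-44)/(k^2+5k+4)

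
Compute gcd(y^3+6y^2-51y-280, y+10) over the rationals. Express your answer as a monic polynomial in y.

1

Repeated division with remainder:
  y^3+6y^2-51y-280 = (y^2-4y-11)(y+10) + (-170)
  y+10 = (-(1/170)y-1/17)(-170) + (0)
The last nonzero remainder is the constant -170, so the polynomials are coprime and gcd = 1.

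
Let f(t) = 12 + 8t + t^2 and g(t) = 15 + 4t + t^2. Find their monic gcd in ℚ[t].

1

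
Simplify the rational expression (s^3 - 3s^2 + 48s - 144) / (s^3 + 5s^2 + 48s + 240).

(s - 3)/(s + 5)

By polynomial division,
  s^3 - 3s^2 + 48s - 144 = (s^3 + 5s^2 + 48s + 240) + (-8s^2 - 384)
  s^3 + 5s^2 + 48s + 240 = (-(1/8)s - 5/8)(-8s^2 - 384) + (0)
Last nonzero remainder: -8s^2 - 384. Dividing through by -8 gives the monic gcd s^2 + 48.
Cancel s^2 + 48 from numerator and denominator to get the reduced form.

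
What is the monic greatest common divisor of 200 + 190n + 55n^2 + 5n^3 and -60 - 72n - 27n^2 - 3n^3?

10 + 7n + n^2

Apply the Euclidean algorithm:
  5n^3 + 55n^2 + 190n + 200 = (-5/3)(-3n^3 - 27n^2 - 72n - 60) + (10n^2 + 70n + 100)
  -3n^3 - 27n^2 - 72n - 60 = (-(3/10)n - 3/5)(10n^2 + 70n + 100) + (0)
Last nonzero remainder: 10n^2 + 70n + 100. Dividing through by 10 gives the monic gcd n^2 + 7n + 10.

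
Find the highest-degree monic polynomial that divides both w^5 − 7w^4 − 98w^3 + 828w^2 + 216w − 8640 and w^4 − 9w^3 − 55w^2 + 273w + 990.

w^2 − 3w − 18

Apply the Euclidean algorithm:
  w^5 − 7w^4 − 98w^3 + 828w^2 + 216w − 8640 = (w + 2)(w^4 − 9w^3 − 55w^2 + 273w + 990) + (−25w^3 + 665w^2 − 1320w − 10620)
  w^4 − 9w^3 − 55w^2 + 273w + 990 = (−(1/25)w − 88/125)(−25w^3 + 665w^2 − 1320w − 10620) + ((9009/25)w^2 − (27027/25)w − 162162/25)
  −25w^3 + 665w^2 − 1320w − 10620 = (−(625/9009)w + 14750/9009)((9009/25)w^2 − (27027/25)w − 162162/25) + (0)
Last nonzero remainder: (9009/25)w^2 − (27027/25)w − 162162/25. Dividing through by 9009/25 gives the monic gcd w^2 − 3w − 18.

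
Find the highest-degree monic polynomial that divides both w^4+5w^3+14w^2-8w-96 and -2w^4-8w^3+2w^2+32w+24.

Repeated division with remainder:
  w^4+5w^3+14w^2-8w-96 = (-1/2)(-2w^4-8w^3+2w^2+32w+24) + (w^3+15w^2+8w-84)
  -2w^4-8w^3+2w^2+32w+24 = (-2w+22)(w^3+15w^2+8w-84) + (-312w^2-312w+1872)
  w^3+15w^2+8w-84 = (-(1/312)w-7/156)(-312w^2-312w+1872) + (0)
Last nonzero remainder: -312w^2-312w+1872. Dividing through by -312 gives the monic gcd w^2+w-6.

w^2+w-6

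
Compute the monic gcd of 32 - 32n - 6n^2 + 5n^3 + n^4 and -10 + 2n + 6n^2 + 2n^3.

Repeated division with remainder:
  n^4 + 5n^3 - 6n^2 - 32n + 32 = ((1/2)n + 1)(2n^3 + 6n^2 + 2n - 10) + (-13n^2 - 29n + 42)
  2n^3 + 6n^2 + 2n - 10 = (-(2/13)n - 20/169)(-13n^2 - 29n + 42) + ((850/169)n - 850/169)
  -13n^2 - 29n + 42 = (-(2197/850)n - 3549/425)((850/169)n - 850/169) + (0)
Last nonzero remainder: (850/169)n - 850/169. Dividing through by 850/169 gives the monic gcd n - 1.

-1 + n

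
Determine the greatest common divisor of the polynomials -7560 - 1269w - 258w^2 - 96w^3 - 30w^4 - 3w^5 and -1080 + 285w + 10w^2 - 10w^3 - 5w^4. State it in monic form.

24 + 7w + w^2

Euclidean algorithm in ℚ[w]:
  -3w^5 - 30w^4 - 96w^3 - 258w^2 - 1269w - 7560 = ((3/5)w + 24/5)(-5w^4 - 10w^3 + 10w^2 + 285w - 1080) + (-54w^3 - 477w^2 - 1989w - 2376)
  -5w^4 - 10w^3 + 10w^2 + 285w - 1080 = ((5/54)w - 205/324)(-54w^3 - 477w^2 - 1989w - 2376) + (-(3875/36)w^2 - (27125/36)w - 7750/3)
  -54w^3 - 477w^2 - 1989w - 2376 = ((1944/3875)w + 3564/3875)(-(3875/36)w^2 - (27125/36)w - 7750/3) + (0)
Last nonzero remainder: -(3875/36)w^2 - (27125/36)w - 7750/3. Dividing through by -3875/36 gives the monic gcd w^2 + 7w + 24.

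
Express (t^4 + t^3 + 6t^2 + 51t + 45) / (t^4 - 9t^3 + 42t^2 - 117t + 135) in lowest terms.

(t^2 + 4t + 3)/(t^2 - 6t + 9)

Apply the Euclidean algorithm:
  t^4 + t^3 + 6t^2 + 51t + 45 = (t^4 - 9t^3 + 42t^2 - 117t + 135) + (10t^3 - 36t^2 + 168t - 90)
  t^4 - 9t^3 + 42t^2 - 117t + 135 = ((1/10)t - 27/50)(10t^3 - 36t^2 + 168t - 90) + ((144/25)t^2 - (432/25)t + 432/5)
  10t^3 - 36t^2 + 168t - 90 = ((125/72)t - 25/24)((144/25)t^2 - (432/25)t + 432/5) + (0)
Last nonzero remainder: (144/25)t^2 - (432/25)t + 432/5. Dividing through by 144/25 gives the monic gcd t^2 - 3t + 15.
Cancel t^2 - 3t + 15 from numerator and denominator to get the reduced form.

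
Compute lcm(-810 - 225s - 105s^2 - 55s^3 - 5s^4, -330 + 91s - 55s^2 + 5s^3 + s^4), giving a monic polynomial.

Apply the Euclidean algorithm:
  -5s^4 - 55s^3 - 105s^2 - 225s - 810 = (-5)(s^4 + 5s^3 - 55s^2 + 91s - 330) + (-30s^3 - 380s^2 + 230s - 2460)
  s^4 + 5s^3 - 55s^2 + 91s - 330 = (-(1/30)s + 23/90)(-30s^3 - 380s^2 + 230s - 2460) + ((448/9)s^2 - (448/9)s + 896/3)
  -30s^3 - 380s^2 + 230s - 2460 = (-(135/224)s - 1845/224)((448/9)s^2 - (448/9)s + 896/3) + (0)
Last nonzero remainder: (448/9)s^2 - (448/9)s + 896/3. Dividing through by 448/9 gives the monic gcd s^2 - s + 6.
Then lcm(f, g) = f·g / gcd(f, g); expanding and making the result monic gives the answer.

-8910 - 1503s - 723s^2 - 434s^3 + 32s^4 + 17s^5 + s^6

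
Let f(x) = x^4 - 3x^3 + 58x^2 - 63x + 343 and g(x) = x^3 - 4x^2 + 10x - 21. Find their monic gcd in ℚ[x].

x^2 - x + 7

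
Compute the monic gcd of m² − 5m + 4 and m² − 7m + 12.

m − 4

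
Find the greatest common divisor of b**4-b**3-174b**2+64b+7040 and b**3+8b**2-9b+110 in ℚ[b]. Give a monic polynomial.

By polynomial division,
  b**4-b**3-174b**2+64b+7040 = (b-9)(b**3+8b**2-9b+110) + (-93b**2-127b+8030)
  b**3+8b**2-9b+110 = (-(1/93)b-617/8649)(-93b**2-127b+8030) + ((590590/8649)b+5905900/8649)
  -93b**2-127b+8030 = (-(804357/590590)b+631377/53690)((590590/8649)b+5905900/8649) + (0)
Last nonzero remainder: (590590/8649)b+5905900/8649. Dividing through by 590590/8649 gives the monic gcd b+10.

b+10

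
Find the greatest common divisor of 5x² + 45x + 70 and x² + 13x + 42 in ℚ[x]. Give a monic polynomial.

Apply the Euclidean algorithm:
  5x² + 45x + 70 = (5)(x² + 13x + 42) + (-20x - 140)
  x² + 13x + 42 = (-(1/20)x - 3/10)(-20x - 140) + (0)
Last nonzero remainder: -20x - 140. Dividing through by -20 gives the monic gcd x + 7.

x + 7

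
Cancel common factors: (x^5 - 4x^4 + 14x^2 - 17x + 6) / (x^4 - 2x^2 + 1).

(x^3 - 2x^2 - 5x + 6)/(x^2 + 2x + 1)

Euclidean algorithm in ℚ[x]:
  x^5 - 4x^4 + 14x^2 - 17x + 6 = (x - 4)(x^4 - 2x^2 + 1) + (2x^3 + 6x^2 - 18x + 10)
  x^4 - 2x^2 + 1 = ((1/2)x - 3/2)(2x^3 + 6x^2 - 18x + 10) + (16x^2 - 32x + 16)
  2x^3 + 6x^2 - 18x + 10 = ((1/8)x + 5/8)(16x^2 - 32x + 16) + (0)
Last nonzero remainder: 16x^2 - 32x + 16. Dividing through by 16 gives the monic gcd x^2 - 2x + 1.
Cancel x^2 - 2x + 1 from numerator and denominator to get the reduced form.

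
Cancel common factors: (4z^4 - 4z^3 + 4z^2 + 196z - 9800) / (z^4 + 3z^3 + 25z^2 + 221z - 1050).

(4z - 28)/(z - 3)

Euclidean algorithm in ℚ[z]:
  4z^4 - 4z^3 + 4z^2 + 196z - 9800 = (4)(z^4 + 3z^3 + 25z^2 + 221z - 1050) + (-16z^3 - 96z^2 - 688z - 5600)
  z^4 + 3z^3 + 25z^2 + 221z - 1050 = (-(1/16)z + 3/16)(-16z^3 - 96z^2 - 688z - 5600) + (0)
Last nonzero remainder: -16z^3 - 96z^2 - 688z - 5600. Dividing through by -16 gives the monic gcd z^3 + 6z^2 + 43z + 350.
Cancel z^3 + 6z^2 + 43z + 350 from numerator and denominator to get the reduced form.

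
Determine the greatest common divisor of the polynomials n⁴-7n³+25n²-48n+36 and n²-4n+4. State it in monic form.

n²-4n+4

By polynomial division,
  n⁴-7n³+25n²-48n+36 = (n²-3n+9)(n²-4n+4) + (0)
The last nonzero remainder n²-4n+4 is already monic.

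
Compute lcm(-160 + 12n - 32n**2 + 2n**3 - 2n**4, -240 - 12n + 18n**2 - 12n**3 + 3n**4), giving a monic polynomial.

-640 - 112n - 36n**2 - 30n**3 + 10n**4 - 3n**5 + n**6

Euclidean algorithm in ℚ[n]:
  -2n**4 + 2n**3 - 32n**2 + 12n - 160 = (-2/3)(3n**4 - 12n**3 + 18n**2 - 12n - 240) + (-6n**3 - 20n**2 + 4n - 320)
  3n**4 - 12n**3 + 18n**2 - 12n - 240 = (-(1/2)n + 11/3)(-6n**3 - 20n**2 + 4n - 320) + ((280/3)n**2 - (560/3)n + 2800/3)
  -6n**3 - 20n**2 + 4n - 320 = (-(9/140)n - 12/35)((280/3)n**2 - (560/3)n + 2800/3) + (0)
Last nonzero remainder: (280/3)n**2 - (560/3)n + 2800/3. Dividing through by 280/3 gives the monic gcd n**2 - 2n + 10.
Then lcm(f, g) = f·g / gcd(f, g); expanding and making the result monic gives the answer.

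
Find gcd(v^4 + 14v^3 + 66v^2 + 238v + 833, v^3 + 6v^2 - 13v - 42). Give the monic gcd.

Repeated division with remainder:
  v^4 + 14v^3 + 66v^2 + 238v + 833 = (v + 8)(v^3 + 6v^2 - 13v - 42) + (31v^2 + 384v + 1169)
  v^3 + 6v^2 - 13v - 42 = ((1/31)v - 198/961)(31v^2 + 384v + 1169) + ((27300/961)v + 191100/961)
  31v^2 + 384v + 1169 = ((29791/27300)v + 160487/27300)((27300/961)v + 191100/961) + (0)
Last nonzero remainder: (27300/961)v + 191100/961. Dividing through by 27300/961 gives the monic gcd v + 7.

v + 7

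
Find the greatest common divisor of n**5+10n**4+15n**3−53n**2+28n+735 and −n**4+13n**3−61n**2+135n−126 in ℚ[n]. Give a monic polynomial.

n**2−4n+7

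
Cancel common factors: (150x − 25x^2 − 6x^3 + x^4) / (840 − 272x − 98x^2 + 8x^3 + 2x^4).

Apply the Euclidean algorithm:
  x^4 − 6x^3 − 25x^2 + 150x = (1/2)(2x^4 + 8x^3 − 98x^2 − 272x + 840) + (−10x^3 + 24x^2 + 286x − 420)
  2x^4 + 8x^3 − 98x^2 − 272x + 840 = (−(1/5)x − 32/25)(−10x^3 + 24x^2 + 286x − 420) + (−(252/25)x^2 + (252/25)x + 1512/5)
  −10x^3 + 24x^2 + 286x − 420 = ((125/126)x − 25/18)(−(252/25)x^2 + (252/25)x + 1512/5) + (0)
Last nonzero remainder: −(252/25)x^2 + (252/25)x + 1512/5. Dividing through by −252/25 gives the monic gcd x^2 − x − 30.
Cancel x^2 − x − 30 from numerator and denominator to get the reduced form.

(−5x + x^2)/(−28 + 10x + 2x^2)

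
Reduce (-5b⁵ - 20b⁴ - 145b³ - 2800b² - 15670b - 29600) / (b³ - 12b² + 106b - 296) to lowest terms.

(-5b³ - 60b² - 255b - 400)/(b - 4)

By polynomial division,
  -5b⁵ - 20b⁴ - 145b³ - 2800b² - 15670b - 29600 = (-5b² - 80b - 575)(b³ - 12b² + 106b - 296) + (-2700b² + 21600b - 199800)
  b³ - 12b² + 106b - 296 = (-(1/2700)b + 1/675)(-2700b² + 21600b - 199800) + (0)
Last nonzero remainder: -2700b² + 21600b - 199800. Dividing through by -2700 gives the monic gcd b² - 8b + 74.
Cancel b² - 8b + 74 from numerator and denominator to get the reduced form.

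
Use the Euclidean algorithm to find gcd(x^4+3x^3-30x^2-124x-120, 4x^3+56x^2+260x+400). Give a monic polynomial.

x+5

By polynomial division,
  x^4+3x^3-30x^2-124x-120 = ((1/4)x-11/4)(4x^3+56x^2+260x+400) + (59x^2+491x+980)
  4x^3+56x^2+260x+400 = ((4/59)x+1340/3481)(59x^2+491x+980) + ((15840/3481)x+79200/3481)
  59x^2+491x+980 = ((205379/15840)x+170569/3960)((15840/3481)x+79200/3481) + (0)
Last nonzero remainder: (15840/3481)x+79200/3481. Dividing through by 15840/3481 gives the monic gcd x+5.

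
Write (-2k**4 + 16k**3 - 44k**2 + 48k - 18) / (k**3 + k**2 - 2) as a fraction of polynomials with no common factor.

(-2k**3 + 14k**2 - 30k + 18)/(k**2 + 2k + 2)

Euclidean algorithm in ℚ[k]:
  -2k**4 + 16k**3 - 44k**2 + 48k - 18 = (-2k + 18)(k**3 + k**2 - 2) + (-62k**2 + 44k + 18)
  k**3 + k**2 - 2 = (-(1/62)k - 53/1922)(-62k**2 + 44k + 18) + ((1445/961)k - 1445/961)
  -62k**2 + 44k + 18 = (-(59582/1445)k - 17298/1445)((1445/961)k - 1445/961) + (0)
Last nonzero remainder: (1445/961)k - 1445/961. Dividing through by 1445/961 gives the monic gcd k - 1.
Cancel k - 1 from numerator and denominator to get the reduced form.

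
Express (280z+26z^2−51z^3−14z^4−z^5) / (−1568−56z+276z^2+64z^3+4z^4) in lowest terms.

By polynomial division,
  −z^5−14z^4−51z^3+26z^2+280z = (−(1/4)z+1/2)(4z^4+64z^3+276z^2−56z−1568) + (−14z^3−126z^2−84z+784)
  4z^4+64z^3+276z^2−56z−1568 = (−(2/7)z−2)(−14z^3−126z^2−84z+784) + (0)
Last nonzero remainder: −14z^3−126z^2−84z+784. Dividing through by −14 gives the monic gcd z^3+9z^2+6z−56.
Cancel z^3+9z^2+6z−56 from numerator and denominator to get the reduced form.

(−5z−z^2)/(28+4z)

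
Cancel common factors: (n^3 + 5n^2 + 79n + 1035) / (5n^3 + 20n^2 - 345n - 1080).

Euclidean algorithm in ℚ[n]:
  n^3 + 5n^2 + 79n + 1035 = (1/5)(5n^3 + 20n^2 - 345n - 1080) + (n^2 + 148n + 1251)
  5n^3 + 20n^2 - 345n - 1080 = (5n - 720)(n^2 + 148n + 1251) + (99960n + 899640)
  n^2 + 148n + 1251 = ((1/99960)n + 139/99960)(99960n + 899640) + (0)
Last nonzero remainder: 99960n + 899640. Dividing through by 99960 gives the monic gcd n + 9.
Cancel n + 9 from numerator and denominator to get the reduced form.

(n^2 - 4n + 115)/(5n^2 - 25n - 120)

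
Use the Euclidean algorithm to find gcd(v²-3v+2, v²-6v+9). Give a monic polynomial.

Euclidean algorithm in ℚ[v]:
  v²-3v+2 = (v²-6v+9) + (3v-7)
  v²-6v+9 = ((1/3)v-11/9)(3v-7) + (4/9)
  3v-7 = ((27/4)v-63/4)(4/9) + (0)
The last nonzero remainder is the constant 4/9, so the polynomials are coprime and gcd = 1.

1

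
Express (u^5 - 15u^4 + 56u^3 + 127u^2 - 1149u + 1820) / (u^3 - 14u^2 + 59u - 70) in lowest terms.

Euclidean algorithm in ℚ[u]:
  u^5 - 15u^4 + 56u^3 + 127u^2 - 1149u + 1820 = (u^2 - u - 17)(u^3 - 14u^2 + 59u - 70) + (18u^2 - 216u + 630)
  u^3 - 14u^2 + 59u - 70 = ((1/18)u - 1/9)(18u^2 - 216u + 630) + (0)
Last nonzero remainder: 18u^2 - 216u + 630. Dividing through by 18 gives the monic gcd u^2 - 12u + 35.
Cancel u^2 - 12u + 35 from numerator and denominator to get the reduced form.

(u^3 - 3u^2 - 15u + 52)/(u - 2)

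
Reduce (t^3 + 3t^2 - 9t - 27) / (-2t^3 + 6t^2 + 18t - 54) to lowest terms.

(-t - 3)/(2t - 6)

Apply the Euclidean algorithm:
  t^3 + 3t^2 - 9t - 27 = (-1/2)(-2t^3 + 6t^2 + 18t - 54) + (6t^2 - 54)
  -2t^3 + 6t^2 + 18t - 54 = (-(1/3)t + 1)(6t^2 - 54) + (0)
Last nonzero remainder: 6t^2 - 54. Dividing through by 6 gives the monic gcd t^2 - 9.
Cancel t^2 - 9 from numerator and denominator to get the reduced form.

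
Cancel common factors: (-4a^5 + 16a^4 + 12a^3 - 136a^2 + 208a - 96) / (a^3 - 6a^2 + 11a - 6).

(-4a^3 + 4a^2 + 32a - 48)/(a - 3)

Euclidean algorithm in ℚ[a]:
  -4a^5 + 16a^4 + 12a^3 - 136a^2 + 208a - 96 = (-4a^2 - 8a + 8)(a^3 - 6a^2 + 11a - 6) + (-24a^2 + 72a - 48)
  a^3 - 6a^2 + 11a - 6 = (-(1/24)a + 1/8)(-24a^2 + 72a - 48) + (0)
Last nonzero remainder: -24a^2 + 72a - 48. Dividing through by -24 gives the monic gcd a^2 - 3a + 2.
Cancel a^2 - 3a + 2 from numerator and denominator to get the reduced form.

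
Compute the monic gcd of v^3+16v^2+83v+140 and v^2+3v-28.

Euclidean algorithm in ℚ[v]:
  v^3+16v^2+83v+140 = (v+13)(v^2+3v-28) + (72v+504)
  v^2+3v-28 = ((1/72)v-1/18)(72v+504) + (0)
Last nonzero remainder: 72v+504. Dividing through by 72 gives the monic gcd v+7.

v+7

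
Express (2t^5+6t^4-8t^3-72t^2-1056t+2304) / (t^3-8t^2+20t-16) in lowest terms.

Euclidean algorithm in ℚ[t]:
  2t^5+6t^4-8t^3-72t^2-1056t+2304 = (2t^2+22t+128)(t^3-8t^2+20t-16) + (544t^2-3264t+4352)
  t^3-8t^2+20t-16 = ((1/544)t-1/272)(544t^2-3264t+4352) + (0)
Last nonzero remainder: 544t^2-3264t+4352. Dividing through by 544 gives the monic gcd t^2-6t+8.
Cancel t^2-6t+8 from numerator and denominator to get the reduced form.

(2t^3+18t^2+84t+288)/(t-2)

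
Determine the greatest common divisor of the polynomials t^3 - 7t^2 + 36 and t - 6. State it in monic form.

Apply the Euclidean algorithm:
  t^3 - 7t^2 + 36 = (t^2 - t - 6)(t - 6) + (0)
The last nonzero remainder t - 6 is already monic.

t - 6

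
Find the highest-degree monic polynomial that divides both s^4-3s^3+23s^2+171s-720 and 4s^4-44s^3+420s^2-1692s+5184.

s^2-5s+48

Euclidean algorithm in ℚ[s]:
  s^4-3s^3+23s^2+171s-720 = (1/4)(4s^4-44s^3+420s^2-1692s+5184) + (8s^3-82s^2+594s-2016)
  4s^4-44s^3+420s^2-1692s+5184 = ((1/2)s-3/8)(8s^3-82s^2+594s-2016) + ((369/4)s^2-(1845/4)s+4428)
  8s^3-82s^2+594s-2016 = ((32/369)s-56/123)((369/4)s^2-(1845/4)s+4428) + (0)
Last nonzero remainder: (369/4)s^2-(1845/4)s+4428. Dividing through by 369/4 gives the monic gcd s^2-5s+48.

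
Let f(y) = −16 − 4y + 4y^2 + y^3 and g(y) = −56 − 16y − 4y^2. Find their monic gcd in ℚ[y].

1

Repeated division with remainder:
  y^3 + 4y^2 − 4y − 16 = (−(1/4)y)(−4y^2 − 16y − 56) + (−18y − 16)
  −4y^2 − 16y − 56 = ((2/9)y + 56/81)(−18y − 16) + (−3640/81)
  −18y − 16 = ((729/1820)y + 162/455)(−3640/81) + (0)
The last nonzero remainder is the constant −3640/81, so the polynomials are coprime and gcd = 1.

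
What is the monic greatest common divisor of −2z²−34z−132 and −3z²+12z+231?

By polynomial division,
  −2z²−34z−132 = (2/3)(−3z²+12z+231) + (−42z−286)
  −3z²+12z+231 = ((1/14)z−227/294)(−42z−286) + (1496/147)
  −42z−286 = (−(3087/748)z−1911/68)(1496/147) + (0)
The last nonzero remainder is the constant 1496/147, so the polynomials are coprime and gcd = 1.

1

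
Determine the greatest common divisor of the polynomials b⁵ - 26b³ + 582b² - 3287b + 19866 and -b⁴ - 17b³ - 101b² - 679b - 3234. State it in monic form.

b³ + 10b² + 31b + 462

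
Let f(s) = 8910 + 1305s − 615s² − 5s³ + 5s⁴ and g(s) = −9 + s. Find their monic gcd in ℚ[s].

−9 + s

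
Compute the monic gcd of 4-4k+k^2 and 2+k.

Euclidean algorithm in ℚ[k]:
  k^2-4k+4 = (k-6)(k+2) + (16)
  k+2 = ((1/16)k+1/8)(16) + (0)
The last nonzero remainder is the constant 16, so the polynomials are coprime and gcd = 1.

1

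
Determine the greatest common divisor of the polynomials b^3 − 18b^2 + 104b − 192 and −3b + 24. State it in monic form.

b − 8

Apply the Euclidean algorithm:
  b^3 − 18b^2 + 104b − 192 = (−(1/3)b^2 + (10/3)b − 8)(−3b + 24) + (0)
Last nonzero remainder: −3b + 24. Dividing through by −3 gives the monic gcd b − 8.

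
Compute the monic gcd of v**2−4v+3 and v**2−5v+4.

Apply the Euclidean algorithm:
  v**2−4v+3 = (v**2−5v+4) + (v−1)
  v**2−5v+4 = (v−4)(v−1) + (0)
The last nonzero remainder v−1 is already monic.

v−1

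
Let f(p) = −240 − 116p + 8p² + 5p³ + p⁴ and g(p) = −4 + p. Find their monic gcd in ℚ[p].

−4 + p

Repeated division with remainder:
  p⁴ + 5p³ + 8p² − 116p − 240 = (p³ + 9p² + 44p + 60)(p − 4) + (0)
The last nonzero remainder p − 4 is already monic.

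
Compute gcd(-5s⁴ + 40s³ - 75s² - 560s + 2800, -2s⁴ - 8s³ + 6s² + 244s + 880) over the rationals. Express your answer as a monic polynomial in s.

s² - s - 20

Euclidean algorithm in ℚ[s]:
  -5s⁴ + 40s³ - 75s² - 560s + 2800 = (5/2)(-2s⁴ - 8s³ + 6s² + 244s + 880) + (60s³ - 90s² - 1170s + 600)
  -2s⁴ - 8s³ + 6s² + 244s + 880 = (-(1/30)s - 11/60)(60s³ - 90s² - 1170s + 600) + (-(99/2)s² + (99/2)s + 990)
  60s³ - 90s² - 1170s + 600 = (-(40/33)s + 20/33)(-(99/2)s² + (99/2)s + 990) + (0)
Last nonzero remainder: -(99/2)s² + (99/2)s + 990. Dividing through by -99/2 gives the monic gcd s² - s - 20.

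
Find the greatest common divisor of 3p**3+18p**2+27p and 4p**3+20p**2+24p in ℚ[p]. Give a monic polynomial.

p**2+3p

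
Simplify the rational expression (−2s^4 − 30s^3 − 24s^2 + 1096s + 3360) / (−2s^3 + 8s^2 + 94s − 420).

(s^2 + 14s + 40)/(s − 5)

Apply the Euclidean algorithm:
  −2s^4 − 30s^3 − 24s^2 + 1096s + 3360 = (s + 19)(−2s^3 + 8s^2 + 94s − 420) + (−270s^2 − 270s + 11340)
  −2s^3 + 8s^2 + 94s − 420 = ((1/135)s − 1/27)(−270s^2 − 270s + 11340) + (0)
Last nonzero remainder: −270s^2 − 270s + 11340. Dividing through by −270 gives the monic gcd s^2 + s − 42.
Cancel s^2 + s − 42 from numerator and denominator to get the reduced form.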